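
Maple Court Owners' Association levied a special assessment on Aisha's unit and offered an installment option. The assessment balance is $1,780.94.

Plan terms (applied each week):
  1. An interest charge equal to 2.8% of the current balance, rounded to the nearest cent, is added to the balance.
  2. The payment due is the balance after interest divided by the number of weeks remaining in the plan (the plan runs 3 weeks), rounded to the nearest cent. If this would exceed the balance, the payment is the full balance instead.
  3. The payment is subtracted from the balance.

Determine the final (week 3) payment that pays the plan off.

Week 1: opening $1,780.94; interest $49.87 → $1,830.81; payment $610.27; balance $1,220.54
Week 2: opening $1,220.54; interest $34.18 → $1,254.72; payment $627.36; balance $627.36
Week 3: opening $627.36; interest $17.57 → $644.93; payment $644.93; balance $0.00

$644.93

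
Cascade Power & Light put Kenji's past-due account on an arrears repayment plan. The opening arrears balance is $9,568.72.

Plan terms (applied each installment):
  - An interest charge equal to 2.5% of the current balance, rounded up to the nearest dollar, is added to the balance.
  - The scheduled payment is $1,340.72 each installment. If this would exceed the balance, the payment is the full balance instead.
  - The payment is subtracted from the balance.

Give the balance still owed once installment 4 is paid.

Installment 1: $9,568.72 +$240.00 interest = $9,808.72; pay $1,340.72 → $8,468.00
Installment 2: $8,468.00 +$212.00 interest = $8,680.00; pay $1,340.72 → $7,339.28
Installment 3: $7,339.28 +$184.00 interest = $7,523.28; pay $1,340.72 → $6,182.56
Installment 4: $6,182.56 +$155.00 interest = $6,337.56; pay $1,340.72 → $4,996.84

$4,996.84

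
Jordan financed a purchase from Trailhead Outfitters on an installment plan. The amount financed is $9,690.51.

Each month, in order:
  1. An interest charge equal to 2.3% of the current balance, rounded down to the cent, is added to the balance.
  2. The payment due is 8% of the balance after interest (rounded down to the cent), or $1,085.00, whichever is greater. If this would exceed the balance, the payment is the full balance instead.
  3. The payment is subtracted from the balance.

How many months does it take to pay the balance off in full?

11

Month 1: opening $9,690.51; interest $222.88 → $9,913.39; payment $1,085.00; balance $8,828.39
Month 2: opening $8,828.39; interest $203.05 → $9,031.44; payment $1,085.00; balance $7,946.44
Month 3: opening $7,946.44; interest $182.76 → $8,129.20; payment $1,085.00; balance $7,044.20
Month 4: opening $7,044.20; interest $162.01 → $7,206.21; payment $1,085.00; balance $6,121.21
Month 5: opening $6,121.21; interest $140.78 → $6,261.99; payment $1,085.00; balance $5,176.99
Month 6: opening $5,176.99; interest $119.07 → $5,296.06; payment $1,085.00; balance $4,211.06
Month 7: opening $4,211.06; interest $96.85 → $4,307.91; payment $1,085.00; balance $3,222.91
Month 8: opening $3,222.91; interest $74.12 → $3,297.03; payment $1,085.00; balance $2,212.03
Month 9: opening $2,212.03; interest $50.87 → $2,262.90; payment $1,085.00; balance $1,177.90
Month 10: opening $1,177.90; interest $27.09 → $1,204.99; payment $1,085.00; balance $119.99
Month 11: opening $119.99; interest $2.75 → $122.74; payment $122.74; balance $0.00
Balance reaches $0.00 in month 11.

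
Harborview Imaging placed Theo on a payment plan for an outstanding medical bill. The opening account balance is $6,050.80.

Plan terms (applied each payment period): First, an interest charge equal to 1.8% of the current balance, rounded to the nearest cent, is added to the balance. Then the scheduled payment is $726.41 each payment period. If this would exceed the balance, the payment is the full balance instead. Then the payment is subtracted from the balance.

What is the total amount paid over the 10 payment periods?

Payment period 1: opening $6,050.80; interest $108.91 → $6,159.71; payment $726.41; balance $5,433.30
Payment period 2: opening $5,433.30; interest $97.80 → $5,531.10; payment $726.41; balance $4,804.69
Payment period 3: opening $4,804.69; interest $86.48 → $4,891.17; payment $726.41; balance $4,164.76
Payment period 4: opening $4,164.76; interest $74.97 → $4,239.73; payment $726.41; balance $3,513.32
Payment period 5: opening $3,513.32; interest $63.24 → $3,576.56; payment $726.41; balance $2,850.15
Payment period 6: opening $2,850.15; interest $51.30 → $2,901.45; payment $726.41; balance $2,175.04
Payment period 7: opening $2,175.04; interest $39.15 → $2,214.19; payment $726.41; balance $1,487.78
Payment period 8: opening $1,487.78; interest $26.78 → $1,514.56; payment $726.41; balance $788.15
Payment period 9: opening $788.15; interest $14.19 → $802.34; payment $726.41; balance $75.93
Payment period 10: opening $75.93; interest $1.37 → $77.30; payment $77.30; balance $0.00
Total paid: $6,614.99

$6,614.99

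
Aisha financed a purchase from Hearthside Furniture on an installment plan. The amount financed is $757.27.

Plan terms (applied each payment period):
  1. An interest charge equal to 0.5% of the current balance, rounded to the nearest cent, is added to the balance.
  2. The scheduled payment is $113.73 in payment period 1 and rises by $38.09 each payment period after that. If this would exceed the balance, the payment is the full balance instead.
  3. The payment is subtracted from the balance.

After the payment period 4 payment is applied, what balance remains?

$84.89

Payment period 1: $757.27 +$3.79 interest = $761.06; pay $113.73 → $647.33
Payment period 2: $647.33 +$3.24 interest = $650.57; pay $151.82 → $498.75
Payment period 3: $498.75 +$2.49 interest = $501.24; pay $189.91 → $311.33
Payment period 4: $311.33 +$1.56 interest = $312.89; pay $228.00 → $84.89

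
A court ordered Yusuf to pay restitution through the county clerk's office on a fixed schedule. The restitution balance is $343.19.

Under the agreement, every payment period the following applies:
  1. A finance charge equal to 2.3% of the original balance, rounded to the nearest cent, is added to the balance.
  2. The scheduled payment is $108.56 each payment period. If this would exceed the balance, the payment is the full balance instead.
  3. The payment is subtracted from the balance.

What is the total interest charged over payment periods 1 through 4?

$31.56

Payment period 1: opening $343.19; interest $7.89 → $351.08; payment $108.56; balance $242.52
Payment period 2: opening $242.52; interest $7.89 → $250.41; payment $108.56; balance $141.85
Payment period 3: opening $141.85; interest $7.89 → $149.74; payment $108.56; balance $41.18
Payment period 4: opening $41.18; interest $7.89 → $49.07; payment $49.07; balance $0.00
Total interest: $7.89 + $7.89 + $7.89 + $7.89 = $31.56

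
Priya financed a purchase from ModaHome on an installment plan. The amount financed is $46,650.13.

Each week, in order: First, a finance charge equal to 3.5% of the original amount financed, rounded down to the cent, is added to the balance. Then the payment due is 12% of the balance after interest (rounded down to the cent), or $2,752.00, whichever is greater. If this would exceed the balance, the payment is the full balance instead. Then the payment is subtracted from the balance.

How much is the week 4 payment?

Week 1: opening $46,650.13; interest $1,632.75 → $48,282.88; payment $5,793.94; balance $42,488.94
Week 2: opening $42,488.94; interest $1,632.75 → $44,121.69; payment $5,294.60; balance $38,827.09
Week 3: opening $38,827.09; interest $1,632.75 → $40,459.84; payment $4,855.18; balance $35,604.66
Week 4: opening $35,604.66; interest $1,632.75 → $37,237.41; payment $4,468.48; balance $32,768.93

$4,468.48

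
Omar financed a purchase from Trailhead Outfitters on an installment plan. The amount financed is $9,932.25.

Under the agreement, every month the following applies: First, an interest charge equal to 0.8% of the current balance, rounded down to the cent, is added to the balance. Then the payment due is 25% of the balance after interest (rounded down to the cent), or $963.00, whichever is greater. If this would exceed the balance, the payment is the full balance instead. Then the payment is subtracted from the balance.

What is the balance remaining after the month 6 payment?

$1,362.81

Month 1: $9,932.25 +$79.45 interest = $10,011.70; pay $2,502.92 → $7,508.78
Month 2: $7,508.78 +$60.07 interest = $7,568.85; pay $1,892.21 → $5,676.64
Month 3: $5,676.64 +$45.41 interest = $5,722.05; pay $1,430.51 → $4,291.54
Month 4: $4,291.54 +$34.33 interest = $4,325.87; pay $1,081.46 → $3,244.41
Month 5: $3,244.41 +$25.95 interest = $3,270.36; pay $963.00 → $2,307.36
Month 6: $2,307.36 +$18.45 interest = $2,325.81; pay $963.00 → $1,362.81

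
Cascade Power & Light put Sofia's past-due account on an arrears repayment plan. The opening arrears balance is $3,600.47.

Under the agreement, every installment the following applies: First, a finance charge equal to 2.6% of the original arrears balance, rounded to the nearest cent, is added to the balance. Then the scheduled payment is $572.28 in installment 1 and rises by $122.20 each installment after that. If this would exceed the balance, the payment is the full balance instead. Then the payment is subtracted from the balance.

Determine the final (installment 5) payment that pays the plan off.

$1,046.20

Installment 1: opening $3,600.47; interest $93.61 → $3,694.08; payment $572.28; balance $3,121.80
Installment 2: opening $3,121.80; interest $93.61 → $3,215.41; payment $694.48; balance $2,520.93
Installment 3: opening $2,520.93; interest $93.61 → $2,614.54; payment $816.68; balance $1,797.86
Installment 4: opening $1,797.86; interest $93.61 → $1,891.47; payment $938.88; balance $952.59
Installment 5: opening $952.59; interest $93.61 → $1,046.20; payment $1,046.20; balance $0.00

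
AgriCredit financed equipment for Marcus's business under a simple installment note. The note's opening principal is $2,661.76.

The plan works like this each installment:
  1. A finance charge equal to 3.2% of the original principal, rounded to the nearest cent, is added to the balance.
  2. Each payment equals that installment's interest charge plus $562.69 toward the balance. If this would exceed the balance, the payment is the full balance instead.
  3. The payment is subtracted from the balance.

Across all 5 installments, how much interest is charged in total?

Installment 1: $2,661.76 +$85.18 interest = $2,746.94; pay $647.87 → $2,099.07
Installment 2: $2,099.07 +$85.18 interest = $2,184.25; pay $647.87 → $1,536.38
Installment 3: $1,536.38 +$85.18 interest = $1,621.56; pay $647.87 → $973.69
Installment 4: $973.69 +$85.18 interest = $1,058.87; pay $647.87 → $411.00
Installment 5: $411.00 +$85.18 interest = $496.18; pay $496.18 → $0.00
Total interest: $85.18 + $85.18 + $85.18 + $85.18 + $85.18 = $425.90

$425.90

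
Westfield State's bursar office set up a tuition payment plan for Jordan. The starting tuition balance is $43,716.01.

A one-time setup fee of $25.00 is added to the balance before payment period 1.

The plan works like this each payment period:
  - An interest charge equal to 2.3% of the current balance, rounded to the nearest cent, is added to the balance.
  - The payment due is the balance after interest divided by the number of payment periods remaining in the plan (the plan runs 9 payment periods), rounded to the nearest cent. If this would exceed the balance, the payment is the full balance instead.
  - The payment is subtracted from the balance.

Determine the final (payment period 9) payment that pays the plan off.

$5,963.85

# | Opening | Interest | Payment | End bal
1 | $43,741.01 | $1,006.04 | $4,971.89 | $39,775.16
2 | $39,775.16 | $914.83 | $5,086.25 | $35,603.74
3 | $35,603.74 | $818.89 | $5,203.23 | $31,219.40
4 | $31,219.40 | $718.05 | $5,322.91 | $26,614.54
5 | $26,614.54 | $612.13 | $5,445.33 | $21,781.34
6 | $21,781.34 | $500.97 | $5,570.58 | $16,711.73
7 | $16,711.73 | $384.37 | $5,698.70 | $11,397.40
8 | $11,397.40 | $262.14 | $5,829.77 | $5,829.77
9 | $5,829.77 | $134.08 | $5,963.85 | $0.00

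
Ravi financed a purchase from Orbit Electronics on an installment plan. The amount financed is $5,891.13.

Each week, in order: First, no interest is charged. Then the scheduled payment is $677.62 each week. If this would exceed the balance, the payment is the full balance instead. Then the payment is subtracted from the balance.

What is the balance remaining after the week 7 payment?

Week 1: opening $5,891.13; payment $677.62; balance $5,213.51
Week 2: opening $5,213.51; payment $677.62; balance $4,535.89
Week 3: opening $4,535.89; payment $677.62; balance $3,858.27
Week 4: opening $3,858.27; payment $677.62; balance $3,180.65
Week 5: opening $3,180.65; payment $677.62; balance $2,503.03
Week 6: opening $2,503.03; payment $677.62; balance $1,825.41
Week 7: opening $1,825.41; payment $677.62; balance $1,147.79

$1,147.79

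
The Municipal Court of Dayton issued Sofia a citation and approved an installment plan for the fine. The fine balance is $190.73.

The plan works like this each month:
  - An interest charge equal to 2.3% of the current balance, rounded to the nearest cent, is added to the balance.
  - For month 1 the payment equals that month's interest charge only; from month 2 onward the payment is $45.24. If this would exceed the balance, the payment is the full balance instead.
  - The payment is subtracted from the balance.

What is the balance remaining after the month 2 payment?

Month 1: opening $190.73; interest $4.39 → $195.12; payment $4.39; balance $190.73
Month 2: opening $190.73; interest $4.39 → $195.12; payment $45.24; balance $149.88

$149.88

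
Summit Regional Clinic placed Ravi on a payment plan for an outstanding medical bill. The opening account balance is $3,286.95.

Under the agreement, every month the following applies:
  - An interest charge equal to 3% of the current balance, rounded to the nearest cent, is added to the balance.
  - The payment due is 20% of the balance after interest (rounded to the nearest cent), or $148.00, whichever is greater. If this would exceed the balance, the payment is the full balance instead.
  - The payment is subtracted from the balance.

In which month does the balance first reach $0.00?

14

# | Opening | Interest | Payment | End bal
1 | $3,286.95 | $98.61 | $677.11 | $2,708.45
2 | $2,708.45 | $81.25 | $557.94 | $2,231.76
3 | $2,231.76 | $66.95 | $459.74 | $1,838.97
4 | $1,838.97 | $55.17 | $378.83 | $1,515.31
5 | $1,515.31 | $45.46 | $312.15 | $1,248.62
6 | $1,248.62 | $37.46 | $257.22 | $1,028.86
7 | $1,028.86 | $30.87 | $211.95 | $847.78
8 | $847.78 | $25.43 | $174.64 | $698.57
9 | $698.57 | $20.96 | $148.00 | $571.53
10 | $571.53 | $17.15 | $148.00 | $440.68
11 | $440.68 | $13.22 | $148.00 | $305.90
12 | $305.90 | $9.18 | $148.00 | $167.08
13 | $167.08 | $5.01 | $148.00 | $24.09
14 | $24.09 | $0.72 | $24.81 | $0.00
Balance reaches $0.00 in month 14.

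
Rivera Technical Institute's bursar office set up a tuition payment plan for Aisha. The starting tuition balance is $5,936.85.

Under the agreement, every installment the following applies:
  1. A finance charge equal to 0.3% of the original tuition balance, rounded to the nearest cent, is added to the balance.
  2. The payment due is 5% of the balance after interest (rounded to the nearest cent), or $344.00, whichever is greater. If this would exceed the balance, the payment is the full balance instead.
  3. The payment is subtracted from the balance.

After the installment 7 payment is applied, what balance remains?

$3,653.52

# | Opening | Interest | Payment | End bal
1 | $5,936.85 | $17.81 | $344.00 | $5,610.66
2 | $5,610.66 | $17.81 | $344.00 | $5,284.47
3 | $5,284.47 | $17.81 | $344.00 | $4,958.28
4 | $4,958.28 | $17.81 | $344.00 | $4,632.09
5 | $4,632.09 | $17.81 | $344.00 | $4,305.90
6 | $4,305.90 | $17.81 | $344.00 | $3,979.71
7 | $3,979.71 | $17.81 | $344.00 | $3,653.52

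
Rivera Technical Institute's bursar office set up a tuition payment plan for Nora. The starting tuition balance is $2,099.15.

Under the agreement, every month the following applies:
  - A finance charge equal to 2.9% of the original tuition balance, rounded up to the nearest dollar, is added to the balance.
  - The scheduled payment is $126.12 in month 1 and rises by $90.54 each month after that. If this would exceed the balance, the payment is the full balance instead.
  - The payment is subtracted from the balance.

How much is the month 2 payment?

$216.66

Month 1: opening $2,099.15; interest $61.00 → $2,160.15; payment $126.12; balance $2,034.03
Month 2: opening $2,034.03; interest $61.00 → $2,095.03; payment $216.66; balance $1,878.37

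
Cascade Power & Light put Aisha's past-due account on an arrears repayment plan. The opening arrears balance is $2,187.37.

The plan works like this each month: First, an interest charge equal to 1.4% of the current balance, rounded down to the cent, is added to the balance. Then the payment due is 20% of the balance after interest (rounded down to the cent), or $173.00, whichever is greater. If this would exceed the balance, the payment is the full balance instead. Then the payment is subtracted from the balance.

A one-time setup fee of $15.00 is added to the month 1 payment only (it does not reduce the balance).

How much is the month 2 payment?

Month 1: opening $2,187.37; interest $30.62 → $2,217.99; payment $443.59 (+ $15.00 fee); balance $1,774.40
Month 2: opening $1,774.40; interest $24.84 → $1,799.24; payment $359.84; balance $1,439.40

$359.84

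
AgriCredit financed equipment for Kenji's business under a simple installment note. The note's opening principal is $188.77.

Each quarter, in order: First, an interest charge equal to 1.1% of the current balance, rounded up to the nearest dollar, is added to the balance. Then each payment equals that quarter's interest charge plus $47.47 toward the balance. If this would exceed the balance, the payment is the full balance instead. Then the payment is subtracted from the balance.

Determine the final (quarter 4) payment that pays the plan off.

$47.36

Quarter 1: opening $188.77; interest $3.00 → $191.77; payment $50.47; balance $141.30
Quarter 2: opening $141.30; interest $2.00 → $143.30; payment $49.47; balance $93.83
Quarter 3: opening $93.83; interest $2.00 → $95.83; payment $49.47; balance $46.36
Quarter 4: opening $46.36; interest $1.00 → $47.36; payment $47.36; balance $0.00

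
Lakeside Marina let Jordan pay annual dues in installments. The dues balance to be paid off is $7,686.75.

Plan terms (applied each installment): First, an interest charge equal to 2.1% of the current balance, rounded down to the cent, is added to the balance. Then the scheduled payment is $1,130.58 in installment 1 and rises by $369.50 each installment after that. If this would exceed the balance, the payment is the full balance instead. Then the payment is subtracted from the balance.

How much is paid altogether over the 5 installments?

# | Opening | Interest | Payment | End bal
1 | $7,686.75 | $161.42 | $1,130.58 | $6,717.59
2 | $6,717.59 | $141.06 | $1,500.08 | $5,358.57
3 | $5,358.57 | $112.52 | $1,869.58 | $3,601.51
4 | $3,601.51 | $75.63 | $2,239.08 | $1,438.06
5 | $1,438.06 | $30.19 | $1,468.25 | $0.00
Total paid: $8,207.57

$8,207.57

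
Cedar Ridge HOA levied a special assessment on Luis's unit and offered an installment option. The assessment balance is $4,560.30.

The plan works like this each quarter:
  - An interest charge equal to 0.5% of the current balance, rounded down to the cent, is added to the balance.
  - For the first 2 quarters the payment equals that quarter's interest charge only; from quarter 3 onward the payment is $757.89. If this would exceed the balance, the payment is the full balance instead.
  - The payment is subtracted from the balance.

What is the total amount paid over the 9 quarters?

$4,687.64

# | Opening | Interest | Payment | End bal
1 | $4,560.30 | $22.80 | $22.80 | $4,560.30
2 | $4,560.30 | $22.80 | $22.80 | $4,560.30
3 | $4,560.30 | $22.80 | $757.89 | $3,825.21
4 | $3,825.21 | $19.12 | $757.89 | $3,086.44
5 | $3,086.44 | $15.43 | $757.89 | $2,343.98
6 | $2,343.98 | $11.71 | $757.89 | $1,597.80
7 | $1,597.80 | $7.98 | $757.89 | $847.89
8 | $847.89 | $4.23 | $757.89 | $94.23
9 | $94.23 | $0.47 | $94.70 | $0.00
Total paid: $4,687.64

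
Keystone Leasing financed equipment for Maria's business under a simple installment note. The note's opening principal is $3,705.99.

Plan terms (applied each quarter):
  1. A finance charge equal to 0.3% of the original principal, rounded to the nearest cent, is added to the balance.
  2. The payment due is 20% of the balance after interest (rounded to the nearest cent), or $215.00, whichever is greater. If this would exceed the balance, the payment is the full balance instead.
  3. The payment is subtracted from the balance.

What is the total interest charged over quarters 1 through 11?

# | Opening | Interest | Payment | End bal
1 | $3,705.99 | $11.12 | $743.42 | $2,973.69
2 | $2,973.69 | $11.12 | $596.96 | $2,387.85
3 | $2,387.85 | $11.12 | $479.79 | $1,919.18
4 | $1,919.18 | $11.12 | $386.06 | $1,544.24
5 | $1,544.24 | $11.12 | $311.07 | $1,244.29
6 | $1,244.29 | $11.12 | $251.08 | $1,004.33
7 | $1,004.33 | $11.12 | $215.00 | $800.45
8 | $800.45 | $11.12 | $215.00 | $596.57
9 | $596.57 | $11.12 | $215.00 | $392.69
10 | $392.69 | $11.12 | $215.00 | $188.81
11 | $188.81 | $11.12 | $199.93 | $0.00
Total interest: $11.12 + $11.12 + $11.12 + $11.12 + $11.12 + $11.12 + $11.12 + $11.12 + $11.12 + $11.12 + $11.12 = $122.32

$122.32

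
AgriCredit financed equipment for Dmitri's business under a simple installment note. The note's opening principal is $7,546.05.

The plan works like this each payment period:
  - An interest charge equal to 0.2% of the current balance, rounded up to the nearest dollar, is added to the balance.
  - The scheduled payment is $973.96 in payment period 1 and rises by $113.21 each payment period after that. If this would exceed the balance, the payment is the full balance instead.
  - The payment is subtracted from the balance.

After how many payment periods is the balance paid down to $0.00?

7

# | Opening | Interest | Payment | End bal
1 | $7,546.05 | $16.00 | $973.96 | $6,588.09
2 | $6,588.09 | $14.00 | $1,087.17 | $5,514.92
3 | $5,514.92 | $12.00 | $1,200.38 | $4,326.54
4 | $4,326.54 | $9.00 | $1,313.59 | $3,021.95
5 | $3,021.95 | $7.00 | $1,426.80 | $1,602.15
6 | $1,602.15 | $4.00 | $1,540.01 | $66.14
7 | $66.14 | $1.00 | $67.14 | $0.00
Balance reaches $0.00 in payment period 7.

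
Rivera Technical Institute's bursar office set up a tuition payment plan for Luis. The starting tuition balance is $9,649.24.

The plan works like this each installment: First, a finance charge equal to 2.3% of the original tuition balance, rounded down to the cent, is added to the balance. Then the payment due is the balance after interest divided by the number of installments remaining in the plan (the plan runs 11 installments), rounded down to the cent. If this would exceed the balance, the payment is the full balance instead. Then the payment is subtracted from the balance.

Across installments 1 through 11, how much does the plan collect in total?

Installment 1: $9,649.24 +$221.93 interest = $9,871.17; pay $897.37 → $8,973.80
Installment 2: $8,973.80 +$221.93 interest = $9,195.73; pay $919.57 → $8,276.16
Installment 3: $8,276.16 +$221.93 interest = $8,498.09; pay $944.23 → $7,553.86
Installment 4: $7,553.86 +$221.93 interest = $7,775.79; pay $971.97 → $6,803.82
Installment 5: $6,803.82 +$221.93 interest = $7,025.75; pay $1,003.67 → $6,022.08
Installment 6: $6,022.08 +$221.93 interest = $6,244.01; pay $1,040.66 → $5,203.35
Installment 7: $5,203.35 +$221.93 interest = $5,425.28; pay $1,085.05 → $4,340.23
Installment 8: $4,340.23 +$221.93 interest = $4,562.16; pay $1,140.54 → $3,421.62
Installment 9: $3,421.62 +$221.93 interest = $3,643.55; pay $1,214.51 → $2,429.04
Installment 10: $2,429.04 +$221.93 interest = $2,650.97; pay $1,325.48 → $1,325.49
Installment 11: $1,325.49 +$221.93 interest = $1,547.42; pay $1,547.42 → $0.00
Total paid: $12,090.47

$12,090.47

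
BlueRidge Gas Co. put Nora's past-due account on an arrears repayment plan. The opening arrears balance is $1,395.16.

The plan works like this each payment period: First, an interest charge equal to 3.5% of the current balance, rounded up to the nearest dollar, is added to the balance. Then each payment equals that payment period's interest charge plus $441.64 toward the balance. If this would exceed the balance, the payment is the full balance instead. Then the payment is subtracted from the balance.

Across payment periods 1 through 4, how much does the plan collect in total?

$1,499.16

# | Opening | Interest | Payment | End bal
1 | $1,395.16 | $49.00 | $490.64 | $953.52
2 | $953.52 | $34.00 | $475.64 | $511.88
3 | $511.88 | $18.00 | $459.64 | $70.24
4 | $70.24 | $3.00 | $73.24 | $0.00
Total paid: $1,499.16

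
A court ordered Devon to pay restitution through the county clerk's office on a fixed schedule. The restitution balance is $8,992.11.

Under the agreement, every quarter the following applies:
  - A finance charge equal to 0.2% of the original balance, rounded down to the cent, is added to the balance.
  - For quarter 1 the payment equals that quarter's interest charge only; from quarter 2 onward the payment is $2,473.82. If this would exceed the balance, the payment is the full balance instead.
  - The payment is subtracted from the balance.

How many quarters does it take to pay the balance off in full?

# | Opening | Interest | Payment | End bal
1 | $8,992.11 | $17.98 | $17.98 | $8,992.11
2 | $8,992.11 | $17.98 | $2,473.82 | $6,536.27
3 | $6,536.27 | $17.98 | $2,473.82 | $4,080.43
4 | $4,080.43 | $17.98 | $2,473.82 | $1,624.59
5 | $1,624.59 | $17.98 | $1,642.57 | $0.00
Balance reaches $0.00 in quarter 5.

5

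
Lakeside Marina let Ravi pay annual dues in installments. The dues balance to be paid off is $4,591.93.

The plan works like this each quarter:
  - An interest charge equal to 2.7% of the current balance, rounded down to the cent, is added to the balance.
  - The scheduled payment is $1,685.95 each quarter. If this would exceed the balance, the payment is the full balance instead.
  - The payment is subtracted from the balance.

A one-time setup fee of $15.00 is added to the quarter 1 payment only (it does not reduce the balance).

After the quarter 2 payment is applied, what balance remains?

# | Opening | Interest | Payment | Fee | End bal
1 | $4,591.93 | $123.98 | $1,685.95 | $15.00 | $3,029.96
2 | $3,029.96 | $81.80 | $1,685.95 | — | $1,425.81

$1,425.81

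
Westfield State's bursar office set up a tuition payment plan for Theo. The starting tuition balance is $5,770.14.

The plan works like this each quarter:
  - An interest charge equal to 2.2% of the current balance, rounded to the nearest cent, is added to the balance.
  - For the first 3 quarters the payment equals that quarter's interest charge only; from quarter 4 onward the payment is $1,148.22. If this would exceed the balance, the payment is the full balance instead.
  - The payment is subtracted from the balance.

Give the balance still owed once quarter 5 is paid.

$3,705.11

# | Opening | Interest | Payment | End bal
1 | $5,770.14 | $126.94 | $126.94 | $5,770.14
2 | $5,770.14 | $126.94 | $126.94 | $5,770.14
3 | $5,770.14 | $126.94 | $126.94 | $5,770.14
4 | $5,770.14 | $126.94 | $1,148.22 | $4,748.86
5 | $4,748.86 | $104.47 | $1,148.22 | $3,705.11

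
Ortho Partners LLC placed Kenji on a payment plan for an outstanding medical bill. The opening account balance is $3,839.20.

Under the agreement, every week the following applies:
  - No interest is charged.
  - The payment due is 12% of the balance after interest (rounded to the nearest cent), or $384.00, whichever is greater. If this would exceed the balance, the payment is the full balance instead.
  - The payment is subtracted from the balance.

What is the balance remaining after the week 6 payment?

$1,437.08

# | Opening | Payment | End bal
1 | $3,839.20 | $460.70 | $3,378.50
2 | $3,378.50 | $405.42 | $2,973.08
3 | $2,973.08 | $384.00 | $2,589.08
4 | $2,589.08 | $384.00 | $2,205.08
5 | $2,205.08 | $384.00 | $1,821.08
6 | $1,821.08 | $384.00 | $1,437.08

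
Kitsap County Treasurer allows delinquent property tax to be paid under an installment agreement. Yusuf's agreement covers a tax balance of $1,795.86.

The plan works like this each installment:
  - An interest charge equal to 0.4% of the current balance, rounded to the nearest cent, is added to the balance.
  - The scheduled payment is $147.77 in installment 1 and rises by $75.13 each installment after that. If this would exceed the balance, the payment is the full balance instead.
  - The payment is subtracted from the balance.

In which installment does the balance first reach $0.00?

Installment 1: $1,795.86 +$7.18 interest = $1,803.04; pay $147.77 → $1,655.27
Installment 2: $1,655.27 +$6.62 interest = $1,661.89; pay $222.90 → $1,438.99
Installment 3: $1,438.99 +$5.76 interest = $1,444.75; pay $298.03 → $1,146.72
Installment 4: $1,146.72 +$4.59 interest = $1,151.31; pay $373.16 → $778.15
Installment 5: $778.15 +$3.11 interest = $781.26; pay $448.29 → $332.97
Installment 6: $332.97 +$1.33 interest = $334.30; pay $334.30 → $0.00
Balance reaches $0.00 in installment 6.

6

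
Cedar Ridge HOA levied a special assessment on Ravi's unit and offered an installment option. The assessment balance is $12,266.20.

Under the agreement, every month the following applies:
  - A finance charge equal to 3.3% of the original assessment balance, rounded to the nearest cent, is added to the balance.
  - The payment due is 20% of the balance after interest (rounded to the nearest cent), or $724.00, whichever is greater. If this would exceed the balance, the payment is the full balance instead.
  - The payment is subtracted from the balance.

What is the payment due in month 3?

Month 1: opening $12,266.20; interest $404.78 → $12,670.98; payment $2,534.20; balance $10,136.78
Month 2: opening $10,136.78; interest $404.78 → $10,541.56; payment $2,108.31; balance $8,433.25
Month 3: opening $8,433.25; interest $404.78 → $8,838.03; payment $1,767.61; balance $7,070.42

$1,767.61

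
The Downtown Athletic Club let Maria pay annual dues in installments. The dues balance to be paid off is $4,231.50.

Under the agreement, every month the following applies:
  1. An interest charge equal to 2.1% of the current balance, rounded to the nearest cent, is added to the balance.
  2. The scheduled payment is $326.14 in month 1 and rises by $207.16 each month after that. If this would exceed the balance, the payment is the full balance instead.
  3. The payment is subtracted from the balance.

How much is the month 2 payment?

Month 1: opening $4,231.50; interest $88.86 → $4,320.36; payment $326.14; balance $3,994.22
Month 2: opening $3,994.22; interest $83.88 → $4,078.10; payment $533.30; balance $3,544.80

$533.30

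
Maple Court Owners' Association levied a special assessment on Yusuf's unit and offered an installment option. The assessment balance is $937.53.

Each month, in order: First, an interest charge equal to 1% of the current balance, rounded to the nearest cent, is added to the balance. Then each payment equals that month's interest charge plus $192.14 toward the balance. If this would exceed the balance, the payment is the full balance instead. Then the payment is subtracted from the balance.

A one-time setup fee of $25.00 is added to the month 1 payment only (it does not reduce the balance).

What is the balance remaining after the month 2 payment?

Month 1: opening $937.53; interest $9.38 → $946.91; payment $201.52 (+ $25.00 fee); balance $745.39
Month 2: opening $745.39; interest $7.45 → $752.84; payment $199.59; balance $553.25

$553.25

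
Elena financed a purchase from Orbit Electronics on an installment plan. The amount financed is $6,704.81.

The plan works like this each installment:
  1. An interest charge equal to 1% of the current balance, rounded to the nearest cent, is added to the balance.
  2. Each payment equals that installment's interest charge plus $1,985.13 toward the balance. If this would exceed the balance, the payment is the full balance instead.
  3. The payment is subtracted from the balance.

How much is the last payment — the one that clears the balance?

$756.91

# | Opening | Interest | Payment | End bal
1 | $6,704.81 | $67.05 | $2,052.18 | $4,719.68
2 | $4,719.68 | $47.20 | $2,032.33 | $2,734.55
3 | $2,734.55 | $27.35 | $2,012.48 | $749.42
4 | $749.42 | $7.49 | $756.91 | $0.00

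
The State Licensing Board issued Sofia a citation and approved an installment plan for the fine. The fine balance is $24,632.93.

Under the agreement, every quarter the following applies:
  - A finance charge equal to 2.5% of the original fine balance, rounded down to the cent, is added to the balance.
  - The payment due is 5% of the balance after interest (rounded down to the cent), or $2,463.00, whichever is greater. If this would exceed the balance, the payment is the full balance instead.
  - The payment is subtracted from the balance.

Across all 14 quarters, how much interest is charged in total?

Quarter 1: $24,632.93 +$615.82 interest = $25,248.75; pay $2,463.00 → $22,785.75
Quarter 2: $22,785.75 +$615.82 interest = $23,401.57; pay $2,463.00 → $20,938.57
Quarter 3: $20,938.57 +$615.82 interest = $21,554.39; pay $2,463.00 → $19,091.39
Quarter 4: $19,091.39 +$615.82 interest = $19,707.21; pay $2,463.00 → $17,244.21
Quarter 5: $17,244.21 +$615.82 interest = $17,860.03; pay $2,463.00 → $15,397.03
Quarter 6: $15,397.03 +$615.82 interest = $16,012.85; pay $2,463.00 → $13,549.85
Quarter 7: $13,549.85 +$615.82 interest = $14,165.67; pay $2,463.00 → $11,702.67
Quarter 8: $11,702.67 +$615.82 interest = $12,318.49; pay $2,463.00 → $9,855.49
Quarter 9: $9,855.49 +$615.82 interest = $10,471.31; pay $2,463.00 → $8,008.31
Quarter 10: $8,008.31 +$615.82 interest = $8,624.13; pay $2,463.00 → $6,161.13
Quarter 11: $6,161.13 +$615.82 interest = $6,776.95; pay $2,463.00 → $4,313.95
Quarter 12: $4,313.95 +$615.82 interest = $4,929.77; pay $2,463.00 → $2,466.77
Quarter 13: $2,466.77 +$615.82 interest = $3,082.59; pay $2,463.00 → $619.59
Quarter 14: $619.59 +$615.82 interest = $1,235.41; pay $1,235.41 → $0.00
Total interest: $615.82 + $615.82 + $615.82 + $615.82 + $615.82 + $615.82 + $615.82 + $615.82 + $615.82 + $615.82 + $615.82 + $615.82 + $615.82 + $615.82 = $8,621.48

$8,621.48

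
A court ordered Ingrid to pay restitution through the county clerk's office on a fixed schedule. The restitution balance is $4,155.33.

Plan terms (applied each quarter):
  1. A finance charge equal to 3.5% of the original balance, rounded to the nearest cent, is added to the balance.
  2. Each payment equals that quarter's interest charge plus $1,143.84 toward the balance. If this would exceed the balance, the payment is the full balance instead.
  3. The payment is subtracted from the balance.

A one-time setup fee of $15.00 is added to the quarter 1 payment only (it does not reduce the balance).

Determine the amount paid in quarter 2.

# | Opening | Interest | Payment | Fee | End bal
1 | $4,155.33 | $145.44 | $1,289.28 | $15.00 | $3,011.49
2 | $3,011.49 | $145.44 | $1,289.28 | — | $1,867.65

$1,289.28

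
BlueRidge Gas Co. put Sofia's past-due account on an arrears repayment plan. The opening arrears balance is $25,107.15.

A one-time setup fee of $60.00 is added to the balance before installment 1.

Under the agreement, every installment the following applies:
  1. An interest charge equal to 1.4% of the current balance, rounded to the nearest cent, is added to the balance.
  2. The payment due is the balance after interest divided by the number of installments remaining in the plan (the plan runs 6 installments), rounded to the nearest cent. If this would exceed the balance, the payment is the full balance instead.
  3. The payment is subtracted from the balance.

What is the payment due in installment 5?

Installment 1: opening $25,167.15; interest $352.34 → $25,519.49; payment $4,253.25; balance $21,266.24
Installment 2: opening $21,266.24; interest $297.73 → $21,563.97; payment $4,312.79; balance $17,251.18
Installment 3: opening $17,251.18; interest $241.52 → $17,492.70; payment $4,373.18; balance $13,119.52
Installment 4: opening $13,119.52; interest $183.67 → $13,303.19; payment $4,434.40; balance $8,868.79
Installment 5: opening $8,868.79; interest $124.16 → $8,992.95; payment $4,496.48; balance $4,496.47

$4,496.48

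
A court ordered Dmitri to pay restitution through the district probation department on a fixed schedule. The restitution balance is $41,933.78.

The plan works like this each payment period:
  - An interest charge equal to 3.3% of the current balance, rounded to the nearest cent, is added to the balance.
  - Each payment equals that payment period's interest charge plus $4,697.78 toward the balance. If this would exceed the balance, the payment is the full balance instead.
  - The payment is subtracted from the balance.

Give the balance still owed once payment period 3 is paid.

$27,840.44

Payment period 1: $41,933.78 +$1,383.81 interest = $43,317.59; pay $6,081.59 → $37,236.00
Payment period 2: $37,236.00 +$1,228.79 interest = $38,464.79; pay $5,926.57 → $32,538.22
Payment period 3: $32,538.22 +$1,073.76 interest = $33,611.98; pay $5,771.54 → $27,840.44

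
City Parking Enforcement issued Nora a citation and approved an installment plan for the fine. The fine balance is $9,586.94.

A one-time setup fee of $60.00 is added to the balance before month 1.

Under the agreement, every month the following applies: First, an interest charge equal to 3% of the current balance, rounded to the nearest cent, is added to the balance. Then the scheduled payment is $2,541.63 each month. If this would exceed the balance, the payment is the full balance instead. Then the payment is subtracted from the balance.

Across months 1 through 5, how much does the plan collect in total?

$10,397.74

# | Opening | Interest | Payment | End bal
1 | $9,646.94 | $289.41 | $2,541.63 | $7,394.72
2 | $7,394.72 | $221.84 | $2,541.63 | $5,074.93
3 | $5,074.93 | $152.25 | $2,541.63 | $2,685.55
4 | $2,685.55 | $80.57 | $2,541.63 | $224.49
5 | $224.49 | $6.73 | $231.22 | $0.00
Total paid: $10,397.74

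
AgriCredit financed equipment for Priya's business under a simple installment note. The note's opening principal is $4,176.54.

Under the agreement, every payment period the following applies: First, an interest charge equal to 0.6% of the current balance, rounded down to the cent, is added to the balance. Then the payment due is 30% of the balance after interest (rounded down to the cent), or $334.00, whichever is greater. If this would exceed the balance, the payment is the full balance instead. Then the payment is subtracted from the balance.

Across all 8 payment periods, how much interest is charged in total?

$76.64

Payment period 1: $4,176.54 +$25.05 interest = $4,201.59; pay $1,260.47 → $2,941.12
Payment period 2: $2,941.12 +$17.64 interest = $2,958.76; pay $887.62 → $2,071.14
Payment period 3: $2,071.14 +$12.42 interest = $2,083.56; pay $625.06 → $1,458.50
Payment period 4: $1,458.50 +$8.75 interest = $1,467.25; pay $440.17 → $1,027.08
Payment period 5: $1,027.08 +$6.16 interest = $1,033.24; pay $334.00 → $699.24
Payment period 6: $699.24 +$4.19 interest = $703.43; pay $334.00 → $369.43
Payment period 7: $369.43 +$2.21 interest = $371.64; pay $334.00 → $37.64
Payment period 8: $37.64 +$0.22 interest = $37.86; pay $37.86 → $0.00
Total interest: $25.05 + $17.64 + $12.42 + $8.75 + $6.16 + $4.19 + $2.21 + $0.22 = $76.64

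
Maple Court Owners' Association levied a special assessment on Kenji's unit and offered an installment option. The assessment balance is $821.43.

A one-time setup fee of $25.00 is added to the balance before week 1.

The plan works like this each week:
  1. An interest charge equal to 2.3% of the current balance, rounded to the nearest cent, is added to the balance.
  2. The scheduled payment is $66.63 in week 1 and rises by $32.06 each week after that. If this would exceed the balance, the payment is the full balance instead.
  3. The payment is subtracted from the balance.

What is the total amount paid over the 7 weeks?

$932.62

Week 1: $846.43 +$19.47 interest = $865.90; pay $66.63 → $799.27
Week 2: $799.27 +$18.38 interest = $817.65; pay $98.69 → $718.96
Week 3: $718.96 +$16.54 interest = $735.50; pay $130.75 → $604.75
Week 4: $604.75 +$13.91 interest = $618.66; pay $162.81 → $455.85
Week 5: $455.85 +$10.48 interest = $466.33; pay $194.87 → $271.46
Week 6: $271.46 +$6.24 interest = $277.70; pay $226.93 → $50.77
Week 7: $50.77 +$1.17 interest = $51.94; pay $51.94 → $0.00
Total paid: $932.62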